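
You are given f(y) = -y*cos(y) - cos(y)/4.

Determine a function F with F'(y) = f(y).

Integrate term by term and add the pieces.
Check: d/dy[(-4*y*sin(y) - sin(y) - 4*cos(y))/4] = -y*cos(y) - cos(y)/4 = f(y).

An antiderivative is F(y) = (-4*y*sin(y) - sin(y) - 4*cos(y))/4.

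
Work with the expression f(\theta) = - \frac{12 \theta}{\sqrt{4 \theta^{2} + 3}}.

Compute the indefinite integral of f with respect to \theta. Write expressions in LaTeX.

f matches the chain-rule pattern g'(h)*h' with inner function h(\theta) = 4 \theta^{2} + 3; substituting u = h(\theta) collapses the integral.
Check: d/d\theta[- 3 \sqrt{4 \theta^{2} + 3}] = - \frac{12 \theta}{\sqrt{4 \theta^{2} + 3}} = f(\theta).

F(\theta) = - 3 \sqrt{4 \theta^{2} + 3} + C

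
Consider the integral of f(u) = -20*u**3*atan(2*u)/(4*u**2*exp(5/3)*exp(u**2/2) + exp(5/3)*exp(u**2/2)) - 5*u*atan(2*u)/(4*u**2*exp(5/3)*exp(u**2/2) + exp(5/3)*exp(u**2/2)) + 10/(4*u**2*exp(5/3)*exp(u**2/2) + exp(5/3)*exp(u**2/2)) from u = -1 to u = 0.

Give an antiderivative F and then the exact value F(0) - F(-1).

Recognize the product-rule pattern: f = v'r + vr' with v = 5*atan(2*u), r = exp(-u**2/2 - 5/3), so integration by parts undoes it.
F(u) = 5*exp(-5/3)*exp(-u**2/2)*atan(2*u) is an antiderivative of f.
Check: d/du[5*exp(-5/3)*exp(-u**2/2)*atan(2*u)] = (-20*u**3*atan(2*u) - 5*u*atan(2*u) + 10)/(4*u**2*exp(5/3)*exp(u**2/2) + exp(5/3)*exp(u**2/2)), which equals f(u).
F(0) = 0; F(-1) = -5*exp(-13/6)*atan(2).
Integral = F(0) - F(-1) = 5*exp(-13/6)*atan(2).

Antiderivative: F(u) = 5*exp(-5/3)*exp(-u**2/2)*atan(2*u); value = 5*exp(-13/6)*atan(2)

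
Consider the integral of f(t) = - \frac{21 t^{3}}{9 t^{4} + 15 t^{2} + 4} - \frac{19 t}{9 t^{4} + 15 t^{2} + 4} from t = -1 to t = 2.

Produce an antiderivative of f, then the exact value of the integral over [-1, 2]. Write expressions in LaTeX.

Antiderivative: F(t) = - \frac{2 \log{\left(t^{2} + \frac{1}{3} \right)}}{3} - \frac{\log{\left(\frac{3 t^{2}}{2} + 2 \right)}}{2}; value = - \frac{2 \log{\left(\frac{26}{3} \right)}}{3} - \frac{\log{\left(8 \right)}}{2} + \frac{\log{\left(\frac{7}{2} \right)}}{2} + \frac{2 \log{\left(\frac{8}{3} \right)}}{3}

The integrand splits into summands that can be handled one at a time.
F(t) = - \frac{2 \log{\left(t^{2} + \frac{1}{3} \right)}}{3} - \frac{\log{\left(\frac{3 t^{2}}{2} + 2 \right)}}{2} is an antiderivative of f.
Check: d/dt[- \frac{2 \log{\left(t^{2} + \frac{1}{3} \right)}}{3} - \frac{\log{\left(\frac{3 t^{2}}{2} + 2 \right)}}{2}] = \frac{- 21 t^{3} - 19 t}{9 t^{4} + 15 t^{2} + 4}, which equals f(t).
F(2) = - \frac{\log{\left(8 \right)}}{2} - \frac{2 \log{\left(\frac{13}{3} \right)}}{3}; F(-1) = - \frac{\log{\left(\frac{7}{2} \right)}}{2} - \frac{2 \log{\left(\frac{4}{3} \right)}}{3}.
Integral = F(2) - F(-1) = - \frac{2 \log{\left(\frac{26}{3} \right)}}{3} - \frac{\log{\left(8 \right)}}{2} + \frac{\log{\left(\frac{7}{2} \right)}}{2} + \frac{2 \log{\left(\frac{8}{3} \right)}}{3}.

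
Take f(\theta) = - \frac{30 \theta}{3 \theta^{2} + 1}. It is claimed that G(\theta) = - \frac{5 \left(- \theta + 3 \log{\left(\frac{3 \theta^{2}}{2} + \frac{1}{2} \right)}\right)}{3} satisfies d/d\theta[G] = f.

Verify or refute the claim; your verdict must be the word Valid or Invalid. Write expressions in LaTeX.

Invalid: d/d\theta[G] - f = \frac{5}{3}, which is not 0.

d/d\theta[G] = \frac{15 \theta^{2} - 90 \theta + 5}{9 \theta^{2} + 3}
d/d\theta[G] - f(\theta) = \frac{5}{3} != 0.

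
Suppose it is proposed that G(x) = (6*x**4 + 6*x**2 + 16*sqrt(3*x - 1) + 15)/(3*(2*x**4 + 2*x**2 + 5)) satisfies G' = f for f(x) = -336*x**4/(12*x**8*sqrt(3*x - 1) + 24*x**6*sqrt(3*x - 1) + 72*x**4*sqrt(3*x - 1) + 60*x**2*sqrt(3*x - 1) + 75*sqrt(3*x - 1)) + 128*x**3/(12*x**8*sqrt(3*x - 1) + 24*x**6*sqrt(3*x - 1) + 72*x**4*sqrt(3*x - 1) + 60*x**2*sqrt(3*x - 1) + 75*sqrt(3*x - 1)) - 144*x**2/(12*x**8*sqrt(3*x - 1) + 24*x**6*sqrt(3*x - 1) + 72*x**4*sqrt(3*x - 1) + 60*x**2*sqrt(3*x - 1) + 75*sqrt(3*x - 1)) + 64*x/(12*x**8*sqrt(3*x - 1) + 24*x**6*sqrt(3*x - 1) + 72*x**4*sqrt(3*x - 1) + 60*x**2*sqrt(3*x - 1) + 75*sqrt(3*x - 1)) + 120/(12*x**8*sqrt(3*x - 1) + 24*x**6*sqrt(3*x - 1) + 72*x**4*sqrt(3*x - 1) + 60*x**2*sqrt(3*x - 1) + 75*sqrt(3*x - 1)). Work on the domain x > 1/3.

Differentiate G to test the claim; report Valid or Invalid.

Valid: G'(x) = f(x).

d/dx[G] = (-336*x**4 + 128*x**3 - 144*x**2 + 64*x + 120)/(12*x**8*sqrt(3*x - 1) + 24*x**6*sqrt(3*x - 1) + 72*x**4*sqrt(3*x - 1) + 60*x**2*sqrt(3*x - 1) + 75*sqrt(3*x - 1))
This equals f(x) exactly, so the claim holds.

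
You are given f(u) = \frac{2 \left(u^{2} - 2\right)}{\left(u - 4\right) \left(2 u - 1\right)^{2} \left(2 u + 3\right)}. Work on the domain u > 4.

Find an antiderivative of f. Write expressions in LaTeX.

An antiderivative is F(u) = \frac{256 u \log{\left(u - 4 \right)} - 242 u \log{\left(u - \frac{1}{2} \right)} - 14 u \log{\left(u + \frac{3}{2} \right)} - 128 \log{\left(u - 4 \right)} + 121 \log{\left(u - \frac{1}{2} \right)} + 7 \log{\left(u + \frac{3}{2} \right)} - 308}{4928 u - 2464}.

Factor the denominator (\left(u - 4\right) \left(2 u - 1\right)^{2} \left(2 u + 3\right)) and decompose: f = - \frac{1}{176 \left(2 u + 3\right)} - \frac{11}{112 \left(2 u - 1\right)} + \frac{1}{4 \left(2 u - 1\right)^{2}} + \frac{4}{77 \left(u - 4\right)}; each piece integrates to a log, atan, or power term.
Check: d/du[\frac{256 u \log{\left(u - 4 \right)} - 242 u \log{\left(u - \frac{1}{2} \right)} - 14 u \log{\left(u + \frac{3}{2} \right)} - 128 \log{\left(u - 4 \right)} + 121 \log{\left(u - \frac{1}{2} \right)} + 7 \log{\left(u + \frac{3}{2} \right)} - 308}{4928 u - 2464}] = \frac{2 u^{2} - 4}{8 u^{4} - 28 u^{3} - 26 u^{2} + 43 u - 12}, which equals f(u).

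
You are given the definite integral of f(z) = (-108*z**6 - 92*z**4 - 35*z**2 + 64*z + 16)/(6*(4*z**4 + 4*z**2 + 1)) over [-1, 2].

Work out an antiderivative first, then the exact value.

An antiderivative F(z) passes only if d/dz[F] lands on f(z) exactly.
F(z) = (-18*z**5 - z**3 - 48*z**2 + 16*z - 40)/(12*z**2 + 6) is an antiderivative of f.
Check: d/dz[(-18*z**5 - z**3 - 48*z**2 + 16*z - 40)/(12*z**2 + 6)] = (-108*z**6 - 92*z**4 - 35*z**2 + 64*z + 16)/(24*z**4 + 24*z**2 + 6), which equals f(z).
F(2) = -392/27; F(-1) = -85/18.
Integral = F(2) - F(-1) = -529/54.

Antiderivative: F(z) = (-18*z**5 - z**3 - 48*z**2 + 16*z - 40)/(12*z**2 + 6); value = -529/54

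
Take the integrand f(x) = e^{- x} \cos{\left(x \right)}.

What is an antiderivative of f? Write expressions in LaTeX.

A candidate is checked by its d/dx: the result must match f(x).
Check: d/dx[\frac{\left(\sin{\left(x \right)} - \cos{\left(x \right)}\right) e^{- x}}{2}] = e^{- x} \cos{\left(x \right)} = f(x).

An antiderivative is F(x) = \frac{\left(\sin{\left(x \right)} - \cos{\left(x \right)}\right) e^{- x}}{2}.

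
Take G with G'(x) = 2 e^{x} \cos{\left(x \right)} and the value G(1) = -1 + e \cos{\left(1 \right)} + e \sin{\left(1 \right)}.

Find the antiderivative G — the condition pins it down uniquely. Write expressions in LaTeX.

G(x) = e^{x} \sin{\left(x \right)} + e^{x} \cos{\left(x \right)} - 1

Differentiate the proposed G(x) back; it has to land on the given G'(x).
A general antiderivative is e^{x} \sin{\left(x \right)} + e^{x} \cos{\left(x \right)} + C.
The condition gives C = -1 + e \cos{\left(1 \right)} + e \sin{\left(1 \right)} - (e \cos{\left(1 \right)} + e \sin{\left(1 \right)}) = -1.
So G(x) = e^{x} \sin{\left(x \right)} + e^{x} \cos{\left(x \right)} - 1.
Check: d/dx[e^{x} \sin{\left(x \right)} + e^{x} \cos{\left(x \right)} - 1] = 2 e^{x} \cos{\left(x \right)} = G'(x).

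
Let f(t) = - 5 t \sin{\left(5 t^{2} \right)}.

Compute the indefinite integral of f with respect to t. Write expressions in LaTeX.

F(t) = \frac{\cos{\left(5 t^{2} \right)}}{2} + C

The substitution u = 5 t^{2} works: f is exactly (dF/du)*(du/dt) for that inner function.
Check: d/dt[\frac{\cos{\left(5 t^{2} \right)}}{2}] = - 5 t \sin{\left(5 t^{2} \right)} = f(t).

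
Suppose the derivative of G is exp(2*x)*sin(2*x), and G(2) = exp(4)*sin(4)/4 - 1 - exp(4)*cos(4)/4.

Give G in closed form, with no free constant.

Recover the given G'(x) by differentiating a candidate G(x); any mismatch rules it out.
A general antiderivative is exp(2*x)*sin(2*x)/4 - exp(2*x)*cos(2*x)/4 + C.
The condition gives C = exp(4)*sin(4)/4 - 1 - exp(4)*cos(4)/4 - (exp(4)*sin(4)/4 - exp(4)*cos(4)/4) = -1.
So G(x) = exp(2*x)*sin(2*x)/4 - exp(2*x)*cos(2*x)/4 - 1.
Check: d/dx[exp(2*x)*sin(2*x)/4 - exp(2*x)*cos(2*x)/4 - 1] = exp(2*x)*sin(2*x) = G'(x).

G(x) = exp(2*x)*sin(2*x)/4 - exp(2*x)*cos(2*x)/4 - 1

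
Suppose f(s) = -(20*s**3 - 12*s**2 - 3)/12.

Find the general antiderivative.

A candidate is checked by its d/ds: the result must match f(s).
Check: d/ds[-5*s**4/12 + s**3/3 + s/4] = -5*s**3/3 + s**2 + 1/4, which equals f(s).

F(s) = -5*s**4/12 + s**3/3 + s/4 + C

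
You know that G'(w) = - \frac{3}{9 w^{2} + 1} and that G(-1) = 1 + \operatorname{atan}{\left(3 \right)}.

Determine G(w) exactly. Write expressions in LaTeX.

G(w) = 1 - \operatorname{atan}{\left(3 w \right)}

Whatever form G(w) takes, its d/dw must return the stated G'(w).
A general antiderivative is - \operatorname{atan}{\left(3 w \right)} + C.
The condition gives C = 1 + \operatorname{atan}{\left(3 \right)} - (\operatorname{atan}{\left(3 \right)}) = 1.
So G(w) = 1 - \operatorname{atan}{\left(3 w \right)}.
Check: d/dw[1 - \operatorname{atan}{\left(3 w \right)}] = - \frac{3}{9 w^{2} + 1} = G'(w).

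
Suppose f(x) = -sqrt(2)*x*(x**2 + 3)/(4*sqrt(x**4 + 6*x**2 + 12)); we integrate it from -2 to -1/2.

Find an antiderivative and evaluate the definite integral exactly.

f matches the chain-rule pattern g'(h)*h' with inner function h(x) = x**4/2 + 3*x**2 + 6; substituting u = h(x) collapses the integral.
F(x) = -sqrt(2)*sqrt(x**4 + 6*x**2 + 12)/8 is an antiderivative of f.
Check: d/dx[-sqrt(2)*sqrt(x**4 + 6*x**2 + 12)/8] = (-sqrt(2)*x**3 - 3*sqrt(2)*x)/(4*sqrt(x**4 + 6*x**2 + 12)), which equals f(x).
F(-1/2) = -sqrt(434)/32; F(-2) = -sqrt(26)/4.
Integral = F(-1/2) - F(-2) = -sqrt(434)/32 + sqrt(26)/4.

Antiderivative: F(x) = -sqrt(2)*sqrt(x**4 + 6*x**2 + 12)/8; value = -sqrt(434)/32 + sqrt(26)/4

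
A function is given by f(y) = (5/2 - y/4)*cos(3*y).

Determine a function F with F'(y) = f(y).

An antiderivative F(y) passes only if d/dy[F] lands on f(y) exactly.
Check: d/dy[-y*sin(3*y)/12 + 5*sin(3*y)/6 - cos(3*y)/36] = -y*cos(3*y)/4 + 5*cos(3*y)/2, which equals f(y).

An antiderivative is F(y) = -y*sin(3*y)/12 + 5*sin(3*y)/6 - cos(3*y)/36.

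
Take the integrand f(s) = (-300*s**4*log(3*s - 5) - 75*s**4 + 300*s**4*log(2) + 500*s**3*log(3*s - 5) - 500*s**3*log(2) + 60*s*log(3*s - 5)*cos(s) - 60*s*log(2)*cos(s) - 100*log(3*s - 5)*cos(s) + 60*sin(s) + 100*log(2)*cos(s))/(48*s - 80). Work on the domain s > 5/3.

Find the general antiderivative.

F(s) = -5*(5*s**4 - 4*sin(s))*log(3*s/2 - 5/2)/16 + C

Recognize the product-rule pattern: f = u'v + uv' with u = -25*s**4/16 + 5*sin(s)/4, v = log(3*s/2 - 5/2), so integration by parts undoes it.
Check: d/ds[-5*(5*s**4 - 4*sin(s))*log(3*s/2 - 5/2)/16] = (-300*s**4*log(3*s - 5) - 75*s**4 + 300*s**4*log(2) + 500*s**3*log(3*s - 5) - 500*s**3*log(2) + 60*s*log(3*s - 5)*cos(s) - 60*s*log(2)*cos(s) - 100*log(3*s - 5)*cos(s) + 60*sin(s) + 100*log(2)*cos(s))/(48*s - 80) = f(s).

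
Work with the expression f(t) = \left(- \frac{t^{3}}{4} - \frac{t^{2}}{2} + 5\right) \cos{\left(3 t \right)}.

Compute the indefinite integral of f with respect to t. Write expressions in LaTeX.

F(t) = - \frac{t^{3} \sin{\left(3 t \right)}}{12} - \frac{t^{2} \sin{\left(3 t \right)}}{6} - \frac{t^{2} \cos{\left(3 t \right)}}{12} + \frac{t \sin{\left(3 t \right)}}{18} - \frac{t \cos{\left(3 t \right)}}{9} + \frac{46 \sin{\left(3 t \right)}}{27} + \frac{\cos{\left(3 t \right)}}{54} + C

For F(t) to be correct the identity F'(t) - f(t) = 0 must hold.
Check: d/dt[- \frac{t^{3} \sin{\left(3 t \right)}}{12} - \frac{t^{2} \sin{\left(3 t \right)}}{6} - \frac{t^{2} \cos{\left(3 t \right)}}{12} + \frac{t \sin{\left(3 t \right)}}{18} - \frac{t \cos{\left(3 t \right)}}{9} + \frac{46 \sin{\left(3 t \right)}}{27} + \frac{\cos{\left(3 t \right)}}{54}] = - \frac{t^{3} \cos{\left(3 t \right)}}{4} - \frac{t^{2} \cos{\left(3 t \right)}}{2} + 5 \cos{\left(3 t \right)}, which equals f(t).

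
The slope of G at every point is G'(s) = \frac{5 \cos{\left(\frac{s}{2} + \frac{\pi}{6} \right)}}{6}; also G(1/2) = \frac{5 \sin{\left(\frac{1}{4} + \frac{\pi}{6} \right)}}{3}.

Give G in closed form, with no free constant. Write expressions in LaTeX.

G(s) = \frac{5 \sin{\left(\frac{s}{2} + \frac{\pi}{6} \right)}}{3}

Check a candidate G(s) by differentiating: d/ds[G] must match the given G'(s).
A general antiderivative is \frac{5 \sin{\left(\frac{s}{2} + \frac{\pi}{6} \right)}}{3} + C.
The condition gives C = \frac{5 \sin{\left(\frac{1}{4} + \frac{\pi}{6} \right)}}{3} - (\frac{5 \sin{\left(\frac{1}{4} + \frac{\pi}{6} \right)}}{3}) = 0.
So G(s) = \frac{5 \sin{\left(\frac{s}{2} + \frac{\pi}{6} \right)}}{3}.
Check: d/ds[\frac{5 \sin{\left(\frac{s}{2} + \frac{\pi}{6} \right)}}{3}] = \frac{5 \cos{\left(\frac{s}{2} + \frac{\pi}{6} \right)}}{6} = G'(s).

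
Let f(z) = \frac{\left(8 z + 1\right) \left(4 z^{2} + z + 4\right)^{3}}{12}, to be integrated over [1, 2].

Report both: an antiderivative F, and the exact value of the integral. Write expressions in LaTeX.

The substitution u = 2 z^{2} + \frac{z}{2} + 2 works: f is exactly (dF/du)*(du/dz) for that inner function.
F(z) = \frac{16 z^{8}}{3} + \frac{16 z^{7}}{3} + \frac{70 z^{6}}{3} + \frac{49 z^{5}}{3} + \frac{1729 z^{4}}{48} + \frac{49 z^{3}}{3} + \frac{70 z^{2}}{3} + \frac{16 z}{3} is an antiderivative of f.
Check: d/dz[\frac{16 z^{8}}{3} + \frac{16 z^{7}}{3} + \frac{70 z^{6}}{3} + \frac{49 z^{5}}{3} + \frac{1729 z^{4}}{48} + \frac{49 z^{3}}{3} + \frac{70 z^{2}}{3} + \frac{16 z}{3}] = \frac{128 z^{7}}{3} + \frac{112 z^{6}}{3} + 140 z^{5} + \frac{245 z^{4}}{3} + \frac{1729 z^{3}}{12} + 49 z^{2} + \frac{140 z}{3} + \frac{16}{3}, which equals f(z).
F(2) = 4875; F(1) = \frac{6305}{48}.
Integral = F(2) - F(1) = \frac{227695}{48}.

Antiderivative: F(z) = \frac{16 z^{8}}{3} + \frac{16 z^{7}}{3} + \frac{70 z^{6}}{3} + \frac{49 z^{5}}{3} + \frac{1729 z^{4}}{48} + \frac{49 z^{3}}{3} + \frac{70 z^{2}}{3} + \frac{16 z}{3}; value = \frac{227695}{48}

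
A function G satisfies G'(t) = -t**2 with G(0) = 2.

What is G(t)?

G(t) = 2 - t**3/3

Whatever form G(t) takes, its d/dt must return the stated G'(t).
A general antiderivative is -t**3/3 + C.
The condition gives C = 2 - (0) = 2.
So G(t) = 2 - t**3/3.
Check: d/dt[2 - t**3/3] = -t**2 = G'(t).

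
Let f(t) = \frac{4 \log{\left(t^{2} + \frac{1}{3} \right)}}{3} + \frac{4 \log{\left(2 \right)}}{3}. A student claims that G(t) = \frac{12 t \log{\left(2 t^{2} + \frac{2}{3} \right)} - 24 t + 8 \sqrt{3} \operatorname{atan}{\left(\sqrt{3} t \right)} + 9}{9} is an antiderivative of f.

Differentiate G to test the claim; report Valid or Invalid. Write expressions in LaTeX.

d/dt[G] = \frac{4 \log{\left(t^{2} + \frac{1}{3} \right)}}{3} + \frac{4 \log{\left(2 \right)}}{3}
This equals f(t) exactly, so the claim holds.

Valid - the claim checks out under differentiation.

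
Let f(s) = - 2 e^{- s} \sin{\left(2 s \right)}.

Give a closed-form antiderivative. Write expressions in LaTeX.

Check any antiderivative F(s) by computing F'(s) and comparing it with f(s).
Check: d/ds[\frac{2 e^{- s} \sin{\left(2 s \right)}}{5} + \frac{4 e^{- s} \cos{\left(2 s \right)}}{5}] = - 2 e^{- s} \sin{\left(2 s \right)} = f(s).

An antiderivative is F(s) = \frac{2 e^{- s} \sin{\left(2 s \right)}}{5} + \frac{4 e^{- s} \cos{\left(2 s \right)}}{5}.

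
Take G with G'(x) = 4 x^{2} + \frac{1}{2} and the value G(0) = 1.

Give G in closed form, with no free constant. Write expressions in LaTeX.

G(x) = \frac{8 x^{3} + 3 x + 6}{6}

Since d/dx undoes antidifferentiation here, G(x) must give back the stated G'(x).
A general antiderivative is \frac{4 x^{3}}{3} + \frac{x}{2} + 1 + C.
The condition gives C = 1 - (1) = 0.
So G(x) = \frac{8 x^{3} + 3 x + 6}{6}.
Check: d/dx[\frac{8 x^{3} + 3 x + 6}{6}] = 4 x^{2} + \frac{1}{2} = G'(x).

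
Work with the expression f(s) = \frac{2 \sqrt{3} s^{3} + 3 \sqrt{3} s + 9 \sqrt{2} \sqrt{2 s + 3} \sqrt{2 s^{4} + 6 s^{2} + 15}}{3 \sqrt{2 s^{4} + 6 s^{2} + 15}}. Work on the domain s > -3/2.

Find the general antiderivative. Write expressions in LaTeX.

F(s) = \frac{\left(4 s + 6\right)^{\frac{3}{2}}}{2} + \frac{\sqrt{\frac{2 s^{4}}{3} + 2 s^{2} + 5}}{2} + C

An antiderivative F(s) passes only if d/ds[F] lands on f(s) exactly.
Check: d/ds[\frac{\left(4 s + 6\right)^{\frac{3}{2}}}{2} + \frac{\sqrt{\frac{2 s^{4}}{3} + 2 s^{2} + 5}}{2}] = \frac{2 \sqrt{3} s^{3} + 3 \sqrt{3} s + 9 \sqrt{2} \sqrt{2 s + 3} \sqrt{2 s^{4} + 6 s^{2} + 15}}{3 \sqrt{2 s^{4} + 6 s^{2} + 15}} = f(s).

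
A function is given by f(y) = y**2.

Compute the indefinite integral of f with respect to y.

Any candidate F(y) must reproduce f(y) exactly when differentiated.
Check: d/dy[y**3/3] = y**2 = f(y).

F(y) = y**3/3 + C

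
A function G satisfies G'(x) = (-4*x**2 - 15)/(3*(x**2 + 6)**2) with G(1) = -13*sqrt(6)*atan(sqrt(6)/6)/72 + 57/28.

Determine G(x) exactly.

Check a candidate G(x) by differentiating: d/dx[G] must match the given G'(x).
A general antiderivative is x/(4*x**2 + 24) - 13*sqrt(6)*atan(sqrt(6)*x/6)/72 + C.
The condition gives C = -13*sqrt(6)*atan(sqrt(6)/6)/72 + 57/28 - (-13*sqrt(6)*atan(sqrt(6)/6)/72 + 1/28) = 2.
So G(x) = -(13*sqrt(6)*x**2*atan(sqrt(6)*x/6) - 144*x**2 - 18*x + 78*sqrt(6)*atan(sqrt(6)*x/6) - 864)/(72*(x**2 + 6)).
Check: d/dx[-(13*sqrt(6)*x**2*atan(sqrt(6)*x/6) - 144*x**2 - 18*x + 78*sqrt(6)*atan(sqrt(6)*x/6) - 864)/(72*(x**2 + 6))] = (-4*x**2 - 15)/(3*x**4 + 36*x**2 + 108), which equals G'(x).

G(x) = -(13*sqrt(6)*x**2*atan(sqrt(6)*x/6) - 144*x**2 - 18*x + 78*sqrt(6)*atan(sqrt(6)*x/6) - 864)/(72*(x**2 + 6))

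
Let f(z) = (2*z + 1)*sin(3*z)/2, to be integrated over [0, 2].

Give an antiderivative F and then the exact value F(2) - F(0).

Recover f(z) by differentiating a candidate F(z); any mismatch rules it out.
F(z) = -z*cos(3*z)/3 + sin(3*z)/9 - cos(3*z)/6 is an antiderivative of f.
Check: d/dz[-z*cos(3*z)/3 + sin(3*z)/9 - cos(3*z)/6] = z*sin(3*z) + sin(3*z)/2, which equals f(z).
F(2) = -5*cos(6)/6 + sin(6)/9; F(0) = -1/6.
Integral = F(2) - F(0) = -5*cos(6)/6 + sin(6)/9 + 1/6.

Antiderivative: F(z) = -z*cos(3*z)/3 + sin(3*z)/9 - cos(3*z)/6; value = -5*cos(6)/6 + sin(6)/9 + 1/6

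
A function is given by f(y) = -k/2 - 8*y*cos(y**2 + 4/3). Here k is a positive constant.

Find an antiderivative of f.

An antiderivative is F(y) = -k*y/2 - 4*sin(y**2 + 4/3).

A candidate is checked by its d/dy: the result must match f(y).
Check: d/dy[-k*y/2 - 4*sin(y**2 + 4/3)] = -k/2 - 8*y*cos(y**2 + 4/3) = f(y).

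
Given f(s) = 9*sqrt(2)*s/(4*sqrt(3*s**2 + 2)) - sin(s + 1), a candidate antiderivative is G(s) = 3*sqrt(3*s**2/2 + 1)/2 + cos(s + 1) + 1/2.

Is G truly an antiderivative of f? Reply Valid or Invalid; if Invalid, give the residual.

Valid: G'(s) = f(s).

d/ds[G] = (9*sqrt(2)*s - 4*sqrt(3*s**2 + 2)*sin(s + 1))/(4*sqrt(3*s**2 + 2))
This equals f(s) exactly, so the claim holds.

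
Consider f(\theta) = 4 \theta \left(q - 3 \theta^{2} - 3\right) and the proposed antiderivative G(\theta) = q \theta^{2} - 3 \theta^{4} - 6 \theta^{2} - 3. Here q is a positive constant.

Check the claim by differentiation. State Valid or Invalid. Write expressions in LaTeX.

Invalid: d/d\theta[G] - f = - 2 q \theta, which is not 0.

d/d\theta[G] = 2 q \theta - 12 \theta^{3} - 12 \theta
d/d\theta[G] - f(\theta) = - 2 q \theta != 0.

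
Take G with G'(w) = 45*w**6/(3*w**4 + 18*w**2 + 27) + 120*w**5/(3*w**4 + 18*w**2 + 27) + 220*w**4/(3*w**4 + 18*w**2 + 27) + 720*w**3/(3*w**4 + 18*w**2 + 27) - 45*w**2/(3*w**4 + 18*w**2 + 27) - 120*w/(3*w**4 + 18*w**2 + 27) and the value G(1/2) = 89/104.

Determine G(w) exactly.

G(w) = (5*w**2*(w + 4)*(3*w**2 - 1) + 3*w**2 + 9)/(3*(w**2 + 3))

The integrand splits into summands that can be handled one at a time.
A general antiderivative is (w + 4)*(5*w**4 - 5*w**2/3)/(w**2 + 3) + C.
The condition gives C = 89/104 - (-15/104) = 1.
So G(w) = (5*w**2*(w + 4)*(3*w**2 - 1) + 3*w**2 + 9)/(3*(w**2 + 3)).
Check: d/dw[(5*w**2*(w + 4)*(3*w**2 - 1) + 3*w**2 + 9)/(3*(w**2 + 3))] = (45*w**6 + 120*w**5 + 220*w**4 + 720*w**3 - 45*w**2 - 120*w)/(3*w**4 + 18*w**2 + 27), which equals G'(w).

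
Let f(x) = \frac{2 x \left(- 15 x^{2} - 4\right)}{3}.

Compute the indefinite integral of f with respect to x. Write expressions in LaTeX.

A candidate is checked by its d/dx: the result must match f(x).
Check: d/dx[- \frac{5 x^{4}}{2} - \frac{4 x^{2}}{3}] = - 10 x^{3} - \frac{8 x}{3}, which equals f(x).

F(x) = - \frac{5 x^{4}}{2} - \frac{4 x^{2}}{3} + C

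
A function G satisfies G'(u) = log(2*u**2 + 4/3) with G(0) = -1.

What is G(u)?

Since d/du undoes antidifferentiation here, G(u) must give back the stated G'(u).
A general antiderivative is u*log(2*u**2 + 4/3) - 2*u + 2*sqrt(6)*atan(sqrt(6)*u/2)/3 + C.
The condition gives C = -1 - (0) = -1.
So G(u) = (3*u*log(2*u**2 + 4/3) - 6*u + 2*sqrt(6)*atan(sqrt(6)*u/2) - 3)/3.
Check: d/du[(3*u*log(2*u**2 + 4/3) - 6*u + 2*sqrt(6)*atan(sqrt(6)*u/2) - 3)/3] = log(u**2 + 2/3) + log(2), which equals G'(u).

G(u) = (3*u*log(2*u**2 + 4/3) - 6*u + 2*sqrt(6)*atan(sqrt(6)*u/2) - 3)/3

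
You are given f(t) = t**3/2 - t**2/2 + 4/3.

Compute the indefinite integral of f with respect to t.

F(t) = t**4/8 - t**3/6 + 4*t/3 + C

Integrate term by term and add the pieces.
Check: d/dt[t**4/8 - t**3/6 + 4*t/3] = t**3/2 - t**2/2 + 4/3 = f(t).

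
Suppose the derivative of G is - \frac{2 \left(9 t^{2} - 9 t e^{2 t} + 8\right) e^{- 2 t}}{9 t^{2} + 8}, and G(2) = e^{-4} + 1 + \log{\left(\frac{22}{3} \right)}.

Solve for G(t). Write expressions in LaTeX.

A candidate passes only if d/dt[G] lands on the given G'(t) exactly.
A general antiderivative is \log{\left(\frac{3 t^{2}}{2} + \frac{4}{3} \right)} + e^{- 2 t} + C.
The condition gives C = e^{-4} + 1 + \log{\left(\frac{22}{3} \right)} - (e^{-4} + \log{\left(\frac{22}{3} \right)}) = 1.
So G(t) = \left(e^{2 t} \log{\left(\frac{3 t^{2}}{2} + \frac{4}{3} \right)} + e^{2 t} + 1\right) e^{- 2 t}.
Check: d/dt[\left(e^{2 t} \log{\left(\frac{3 t^{2}}{2} + \frac{4}{3} \right)} + e^{2 t} + 1\right) e^{- 2 t}] = \frac{- 18 t^{2} + 18 t e^{2 t} - 16}{9 t^{2} e^{2 t} + 8 e^{2 t}}, which equals G'(t).

G(t) = \left(e^{2 t} \log{\left(\frac{3 t^{2}}{2} + \frac{4}{3} \right)} + e^{2 t} + 1\right) e^{- 2 t}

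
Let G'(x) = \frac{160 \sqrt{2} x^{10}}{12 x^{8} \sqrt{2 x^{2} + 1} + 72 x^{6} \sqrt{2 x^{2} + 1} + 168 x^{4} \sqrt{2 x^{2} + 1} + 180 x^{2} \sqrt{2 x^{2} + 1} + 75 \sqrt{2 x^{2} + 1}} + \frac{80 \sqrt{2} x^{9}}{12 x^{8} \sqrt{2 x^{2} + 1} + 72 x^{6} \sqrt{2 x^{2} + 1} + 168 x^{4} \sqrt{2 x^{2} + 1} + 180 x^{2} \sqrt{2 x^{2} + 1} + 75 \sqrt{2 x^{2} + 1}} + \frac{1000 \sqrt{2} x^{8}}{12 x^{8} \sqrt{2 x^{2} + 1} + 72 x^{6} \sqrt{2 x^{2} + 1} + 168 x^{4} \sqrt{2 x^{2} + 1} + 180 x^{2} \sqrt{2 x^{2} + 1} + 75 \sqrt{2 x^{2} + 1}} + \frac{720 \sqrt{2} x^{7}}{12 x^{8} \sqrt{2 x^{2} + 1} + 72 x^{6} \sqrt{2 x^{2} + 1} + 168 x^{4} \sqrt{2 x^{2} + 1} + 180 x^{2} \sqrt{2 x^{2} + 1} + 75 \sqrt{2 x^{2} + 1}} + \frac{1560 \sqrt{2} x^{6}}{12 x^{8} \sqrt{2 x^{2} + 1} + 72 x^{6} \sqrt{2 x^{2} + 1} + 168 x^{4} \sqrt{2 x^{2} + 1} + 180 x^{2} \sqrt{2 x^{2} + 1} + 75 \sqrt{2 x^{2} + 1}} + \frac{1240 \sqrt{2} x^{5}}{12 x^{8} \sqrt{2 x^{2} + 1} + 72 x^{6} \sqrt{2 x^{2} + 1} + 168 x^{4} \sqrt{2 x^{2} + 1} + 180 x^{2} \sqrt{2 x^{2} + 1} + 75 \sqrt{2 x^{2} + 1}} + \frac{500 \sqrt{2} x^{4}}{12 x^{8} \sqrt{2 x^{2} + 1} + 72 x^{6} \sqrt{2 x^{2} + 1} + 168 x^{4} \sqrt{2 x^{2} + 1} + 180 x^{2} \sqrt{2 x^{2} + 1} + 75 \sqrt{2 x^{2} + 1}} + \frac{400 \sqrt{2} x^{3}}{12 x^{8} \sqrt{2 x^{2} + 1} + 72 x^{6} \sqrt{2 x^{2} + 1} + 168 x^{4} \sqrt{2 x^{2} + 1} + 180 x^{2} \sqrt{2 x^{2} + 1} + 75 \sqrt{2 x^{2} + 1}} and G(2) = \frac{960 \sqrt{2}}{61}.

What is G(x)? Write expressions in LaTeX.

The integrand splits into summands that can be handled one at a time.
A general antiderivative is - \frac{10 \sqrt{4 x^{2} + 2} \left(- 2 x^{5} - 2 x^{4}\right)}{9 \left(\frac{2 x^{4}}{3} + 2 x^{2} + \frac{5}{3}\right)} + C.
The condition gives C = \frac{960 \sqrt{2}}{61} - (\frac{960 \sqrt{2}}{61}) = 0.
So G(x) = \frac{20 \sqrt{2} x^{4} \left(x + 1\right) \sqrt{2 x^{2} + 1}}{3 \left(2 x^{4} + 6 x^{2} + 5\right)}.
Check: d/dx[\frac{20 \sqrt{2} x^{4} \left(x + 1\right) \sqrt{2 x^{2} + 1}}{3 \left(2 x^{4} + 6 x^{2} + 5\right)}] = \frac{160 \sqrt{2} x^{10} + 80 \sqrt{2} x^{9} + 1000 \sqrt{2} x^{8} + 720 \sqrt{2} x^{7} + 1560 \sqrt{2} x^{6} + 1240 \sqrt{2} x^{5} + 500 \sqrt{2} x^{4} + 400 \sqrt{2} x^{3}}{12 x^{8} \sqrt{2 x^{2} + 1} + 72 x^{6} \sqrt{2 x^{2} + 1} + 168 x^{4} \sqrt{2 x^{2} + 1} + 180 x^{2} \sqrt{2 x^{2} + 1} + 75 \sqrt{2 x^{2} + 1}}, which equals G'(x).

G(x) = \frac{20 \sqrt{2} x^{4} \left(x + 1\right) \sqrt{2 x^{2} + 1}}{3 \left(2 x^{4} + 6 x^{2} + 5\right)}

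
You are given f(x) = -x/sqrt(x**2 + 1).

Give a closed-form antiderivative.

f matches the chain-rule pattern g'(h)*h' with inner function h(x) = x**2 + 1; substituting u = h(x) collapses the integral.
Check: d/dx[-sqrt(x**2 + 1)] = -x/sqrt(x**2 + 1) = f(x).

An antiderivative is F(x) = -sqrt(x**2 + 1).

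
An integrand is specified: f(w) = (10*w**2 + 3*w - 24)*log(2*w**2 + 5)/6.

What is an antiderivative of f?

Whatever form F(w) takes, F'(w) = f(w) is non-negotiable.
Check: d/dw[5*w**3*log(2*w**2 + 5)/9 - 10*w**3/27 + w**2*log(2*w**2 + 5)/4 - w**2/4 - 4*w*log(2*w**2 + 5) + 97*w/9 + 5*log(w**2 + 5/2)/8 - 97*sqrt(10)*atan(sqrt(10)*w/5)/18] = 5*w**2*log(2*w**2 + 5)/3 + w*log(2*w**2 + 5)/2 - 4*log(2*w**2 + 5), which equals f(w).

An antiderivative is F(w) = 5*w**3*log(2*w**2 + 5)/9 - 10*w**3/27 + w**2*log(2*w**2 + 5)/4 - w**2/4 - 4*w*log(2*w**2 + 5) + 97*w/9 + 5*log(w**2 + 5/2)/8 - 97*sqrt(10)*atan(sqrt(10)*w/5)/18.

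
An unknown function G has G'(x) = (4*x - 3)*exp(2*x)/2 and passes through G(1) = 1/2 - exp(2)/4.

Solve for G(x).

Recognize the product-rule pattern: G'(x) = u'v + uv' with u = x - 5/4, v = exp(2*x), so integration by parts undoes it.
A general antiderivative is (4*x - 5)*exp(2*x)/4 + C.
The condition gives C = 1/2 - exp(2)/4 - (-exp(2)/4) = 1/2.
So G(x) = (4*x*exp(2*x) - 5*exp(2*x) + 2)/4.
Check: d/dx[(4*x*exp(2*x) - 5*exp(2*x) + 2)/4] = 2*x*exp(2*x) - 3*exp(2*x)/2, which equals G'(x).

G(x) = (4*x*exp(2*x) - 5*exp(2*x) + 2)/4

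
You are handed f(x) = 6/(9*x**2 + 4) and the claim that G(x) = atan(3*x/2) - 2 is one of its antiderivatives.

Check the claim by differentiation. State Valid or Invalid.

Valid: G'(x) = f(x).

d/dx[G] = 6/(9*x**2 + 4)
This equals f(x) exactly, so the claim holds.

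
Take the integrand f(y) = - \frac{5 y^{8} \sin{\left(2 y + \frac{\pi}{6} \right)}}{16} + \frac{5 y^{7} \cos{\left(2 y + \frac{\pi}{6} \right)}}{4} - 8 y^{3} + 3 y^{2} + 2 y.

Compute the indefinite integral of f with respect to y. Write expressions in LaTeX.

The integrand splits into summands that can be handled one at a time.
Check: d/dy[\frac{5 y^{8} \cos{\left(2 y + \frac{\pi}{6} \right)}}{32} - 2 y^{4} + y^{3} + y^{2}] = - \frac{5 y^{8} \sin{\left(2 y + \frac{\pi}{6} \right)}}{16} + \frac{5 y^{7} \cos{\left(2 y + \frac{\pi}{6} \right)}}{4} - 8 y^{3} + 3 y^{2} + 2 y = f(y).

F(y) = \frac{5 y^{8} \cos{\left(2 y + \frac{\pi}{6} \right)}}{32} - 2 y^{4} + y^{3} + y^{2} + C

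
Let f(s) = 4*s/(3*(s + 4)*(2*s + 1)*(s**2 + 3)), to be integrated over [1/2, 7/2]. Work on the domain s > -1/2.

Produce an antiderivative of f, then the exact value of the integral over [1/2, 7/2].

Antiderivative: F(s) = -8*log(s + 1/2)/273 + 16*log(s + 4)/399 - 4*log(s**2 + 3)/741 + 12*sqrt(3)*atan(sqrt(3)*s/3)/247; value = -16*log(9/2)/399 - 8*log(4)/273 - 12*sqrt(3)*atan(sqrt(3)/6)/247 - 4*log(61/4)/741 + 4*log(13/4)/741 + 16*log(15/2)/399 + 12*sqrt(3)*atan(7*sqrt(3)/6)/247

The denominator factors as 3*(s + 4)*(2*s + 1)*(s**2 + 3); partial fractions split f into directly integrable pieces: -4*(2*s - 27)/(741*(s**2 + 3)) - 16/(273*(2*s + 1)) + 16/(399*(s + 4)).
F(s) = -8*log(s + 1/2)/273 + 16*log(s + 4)/399 - 4*log(s**2 + 3)/741 + 12*sqrt(3)*atan(sqrt(3)*s/3)/247 is an antiderivative of f.
Check: d/ds[-8*log(s + 1/2)/273 + 16*log(s + 4)/399 - 4*log(s**2 + 3)/741 + 12*sqrt(3)*atan(sqrt(3)*s/3)/247] = 4*s/(6*s**4 + 27*s**3 + 30*s**2 + 81*s + 36), which equals f(s).
F(7/2) = -8*log(4)/273 - 4*log(61/4)/741 + 16*log(15/2)/399 + 12*sqrt(3)*atan(7*sqrt(3)/6)/247; F(1/2) = -4*log(13/4)/741 + 12*sqrt(3)*atan(sqrt(3)/6)/247 + 16*log(9/2)/399.
Integral = F(7/2) - F(1/2) = -16*log(9/2)/399 - 8*log(4)/273 - 12*sqrt(3)*atan(sqrt(3)/6)/247 - 4*log(61/4)/741 + 4*log(13/4)/741 + 16*log(15/2)/399 + 12*sqrt(3)*atan(7*sqrt(3)/6)/247.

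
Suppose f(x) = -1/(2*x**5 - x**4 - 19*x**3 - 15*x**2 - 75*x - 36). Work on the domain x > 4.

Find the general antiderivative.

F(x) = -log(x - 4)/1197 + 8*log(x + 1/2)/585 - log(x + 3)/420 - 31*log(x**2 + 3)/5928 + sqrt(3)*atan(sqrt(3)*x/3)/988 + C

Factor the denominator ((x - 4)*(x + 3)*(2*x + 1)*(x**2 + 3)) and decompose: f = -(31*x - 9)/(2964*(x**2 + 3)) + 16/(585*(2*x + 1)) - 1/(420*(x + 3)) - 1/(1197*(x - 4)); each piece integrates to a log, atan, or power term.
Check: d/dx[-log(x - 4)/1197 + 8*log(x + 1/2)/585 - log(x + 3)/420 - 31*log(x**2 + 3)/5928 + sqrt(3)*atan(sqrt(3)*x/3)/988] = -1/(2*x**5 - x**4 - 19*x**3 - 15*x**2 - 75*x - 36) = f(x).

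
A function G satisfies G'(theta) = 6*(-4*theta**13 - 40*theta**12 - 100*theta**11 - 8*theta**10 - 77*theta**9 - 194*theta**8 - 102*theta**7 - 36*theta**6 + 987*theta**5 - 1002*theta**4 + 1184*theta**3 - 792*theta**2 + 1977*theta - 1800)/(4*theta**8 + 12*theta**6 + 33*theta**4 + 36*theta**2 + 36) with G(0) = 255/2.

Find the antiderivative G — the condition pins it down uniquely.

G(theta) = -(2*theta**10 + 24*theta**9 + 69*theta**8 - 76*theta**7 - 225*theta**6 + 504*theta**5 - 551*theta**4 + 564*theta**3 - 1371*theta**2 + 1800*theta - 765)/(2*theta**4 + 3*theta**2 + 6)

Whatever form G(theta) takes, its d/dtheta must return the stated G'(theta).
A general antiderivative is -(theta**2 + 4*theta - 5)**3 + 1/(2*theta**4/3 + theta**2 + 2) + C.
The condition gives C = 255/2 - (251/2) = 2.
So G(theta) = -(2*theta**10 + 24*theta**9 + 69*theta**8 - 76*theta**7 - 225*theta**6 + 504*theta**5 - 551*theta**4 + 564*theta**3 - 1371*theta**2 + 1800*theta - 765)/(2*theta**4 + 3*theta**2 + 6).
Check: d/dtheta[-(2*theta**10 + 24*theta**9 + 69*theta**8 - 76*theta**7 - 225*theta**6 + 504*theta**5 - 551*theta**4 + 564*theta**3 - 1371*theta**2 + 1800*theta - 765)/(2*theta**4 + 3*theta**2 + 6)] = (-24*theta**13 - 240*theta**12 - 600*theta**11 - 48*theta**10 - 462*theta**9 - 1164*theta**8 - 612*theta**7 - 216*theta**6 + 5922*theta**5 - 6012*theta**4 + 7104*theta**3 - 4752*theta**2 + 11862*theta - 10800)/(4*theta**8 + 12*theta**6 + 33*theta**4 + 36*theta**2 + 36), which equals G'(theta).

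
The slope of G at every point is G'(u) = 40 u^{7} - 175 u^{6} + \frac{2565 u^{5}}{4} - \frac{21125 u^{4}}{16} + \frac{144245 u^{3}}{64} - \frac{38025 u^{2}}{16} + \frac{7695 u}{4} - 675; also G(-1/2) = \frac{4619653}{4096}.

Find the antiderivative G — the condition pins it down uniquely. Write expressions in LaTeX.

G(u) = 5 \left(- u^{2} + \frac{5 u}{4} - 3\right)^{4} + \frac{1}{2}

G'(u) matches the chain-rule pattern g'(h)*h' with inner function h(u) = - u^{2} + \frac{5 u}{4} - 3; substituting w = h(u) collapses the integral.
A general antiderivative is 5 \left(- u^{2} + \frac{5 u}{4} - 3\right)^{4} + C.
The condition gives C = \frac{4619653}{4096} - (\frac{4617605}{4096}) = \frac{1}{2}.
So G(u) = 5 \left(- u^{2} + \frac{5 u}{4} - 3\right)^{4} + \frac{1}{2}.
Check: d/du[5 \left(- u^{2} + \frac{5 u}{4} - 3\right)^{4} + \frac{1}{2}] = 40 u^{7} - 175 u^{6} + \frac{2565 u^{5}}{4} - \frac{21125 u^{4}}{16} + \frac{144245 u^{3}}{64} - \frac{38025 u^{2}}{16} + \frac{7695 u}{4} - 675 = G'(u).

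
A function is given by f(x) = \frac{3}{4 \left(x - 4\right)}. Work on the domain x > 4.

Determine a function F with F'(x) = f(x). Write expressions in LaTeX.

Whatever form F(x) takes, F'(x) = f(x) is non-negotiable.
Check: d/dx[\frac{3 \log{\left(\frac{x}{2} - 2 \right)}}{4}] = \frac{3}{4 x - 16}, which equals f(x).

An antiderivative is F(x) = \frac{3 \log{\left(\frac{x}{2} - 2 \right)}}{4}.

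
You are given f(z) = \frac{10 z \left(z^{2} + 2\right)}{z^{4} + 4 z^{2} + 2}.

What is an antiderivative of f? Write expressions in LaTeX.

f matches the chain-rule pattern g'(h)*h' with inner function h(z) = \frac{z^{4}}{2} + 2 z^{2} + 1; substituting u = h(z) collapses the integral.
Check: d/dz[\frac{5 \log{\left(\frac{z^{4}}{2} + 2 z^{2} + 1 \right)}}{2}] = \frac{10 z^{3} + 20 z}{z^{4} + 4 z^{2} + 2}, which equals f(z).

An antiderivative is F(z) = \frac{5 \log{\left(\frac{z^{4}}{2} + 2 z^{2} + 1 \right)}}{2}.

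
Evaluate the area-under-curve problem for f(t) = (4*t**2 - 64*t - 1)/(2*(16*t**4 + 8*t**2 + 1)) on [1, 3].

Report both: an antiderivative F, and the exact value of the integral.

f has the shape u'v + uv' for u = 1/(2*t**2 + 1/2) and v = 2 - t/4 — it is the derivative of the product u*v.
F(t) = (8 - t)/(2*(4*t**2 + 1)) is an antiderivative of f.
Check: d/dt[(8 - t)/(2*(4*t**2 + 1))] = (4*t**2 - 64*t - 1)/(32*t**4 + 16*t**2 + 2), which equals f(t).
F(3) = 5/74; F(1) = 7/10.
Integral = F(3) - F(1) = -117/185.

Antiderivative: F(t) = (8 - t)/(2*(4*t**2 + 1)); value = -117/185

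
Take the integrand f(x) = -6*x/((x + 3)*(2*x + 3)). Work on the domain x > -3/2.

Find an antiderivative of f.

Factor the denominator ((x + 3)*(2*x + 3)) and decompose: f = 6/(2*x + 3) - 6/(x + 3); each piece integrates to a log, atan, or power term.
Check: d/dx[3*log(x + 3/2) - 6*log(x + 3)] = -6*x/(2*x**2 + 9*x + 9), which equals f(x).

An antiderivative is F(x) = 3*log(x + 3/2) - 6*log(x + 3).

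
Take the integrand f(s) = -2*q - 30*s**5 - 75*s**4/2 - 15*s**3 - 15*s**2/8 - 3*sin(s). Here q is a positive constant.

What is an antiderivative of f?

Integrate term by term and add the pieces.
Check: d/ds[(-16*q*s + 5*s**3*(-2*s - 1)**3 + 24*cos(s))/8] = -2*q - 30*s**5 - 75*s**4/2 - 15*s**3 - 15*s**2/8 - 3*sin(s) = f(s).

An antiderivative is F(s) = (-16*q*s + 5*s**3*(-2*s - 1)**3 + 24*cos(s))/8.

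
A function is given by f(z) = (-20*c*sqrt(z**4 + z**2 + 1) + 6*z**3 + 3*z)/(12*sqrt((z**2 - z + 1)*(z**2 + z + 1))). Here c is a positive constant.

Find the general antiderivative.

Differentiate the proposed F(z) back; it has to land on f(z) exactly.
Check: d/dz[-(20*c*z - 3*sqrt(z**4 + z**2 + 1))/12] = (-20*c*sqrt(z**4 + z**2 + 1) + 6*z**3 + 3*z)/(12*sqrt(z**4 + z**2 + 1)), which equals f(z).

F(z) = -(20*c*z - 3*sqrt(z**4 + z**2 + 1))/12 + C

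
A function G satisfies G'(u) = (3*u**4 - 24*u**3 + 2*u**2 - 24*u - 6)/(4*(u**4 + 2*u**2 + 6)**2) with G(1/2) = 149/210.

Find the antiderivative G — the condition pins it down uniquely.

G'(u) has the shape v'r + vr' for v = 1/(u**4 + 2*u**2 + 6) and r = 3/2 - u/4 — it is the derivative of the product v*r.
A general antiderivative is (3/2 - u/4)/(u**4 + 2*u**2 + 6) + C.
The condition gives C = 149/210 - (22/105) = 1/2.
So G(u) = (2*u**4 + 4*u**2 - u + 18)/(4*u**4 + 8*u**2 + 24).
Check: d/du[(2*u**4 + 4*u**2 - u + 18)/(4*u**4 + 8*u**2 + 24)] = (3*u**4 - 24*u**3 + 2*u**2 - 24*u - 6)/(4*u**8 + 16*u**6 + 64*u**4 + 96*u**2 + 144), which equals G'(u).

G(u) = (2*u**4 + 4*u**2 - u + 18)/(4*u**4 + 8*u**2 + 24)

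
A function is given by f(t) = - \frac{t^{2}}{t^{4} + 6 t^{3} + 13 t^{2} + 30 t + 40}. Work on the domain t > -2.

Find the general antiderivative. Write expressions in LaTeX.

Factor the denominator (\left(t + 2\right) \left(t + 4\right) \left(t^{2} + 5\right)) and decompose: f = - \frac{5 \left(2 t - 1\right)}{63 \left(t^{2} + 5\right)} + \frac{8}{21 \left(t + 4\right)} - \frac{2}{9 \left(t + 2\right)}; each piece integrates to a log, atan, or power term.
Check: d/dt[- \frac{2 \log{\left(t + 2 \right)}}{9} + \frac{8 \log{\left(t + 4 \right)}}{21} - \frac{5 \log{\left(t^{2} + 5 \right)}}{63} + \frac{\sqrt{5} \operatorname{atan}{\left(\frac{\sqrt{5} t}{5} \right)}}{63}] = - \frac{t^{2}}{t^{4} + 6 t^{3} + 13 t^{2} + 30 t + 40} = f(t).

F(t) = - \frac{2 \log{\left(t + 2 \right)}}{9} + \frac{8 \log{\left(t + 4 \right)}}{21} - \frac{5 \log{\left(t^{2} + 5 \right)}}{63} + \frac{\sqrt{5} \operatorname{atan}{\left(\frac{\sqrt{5} t}{5} \right)}}{63} + C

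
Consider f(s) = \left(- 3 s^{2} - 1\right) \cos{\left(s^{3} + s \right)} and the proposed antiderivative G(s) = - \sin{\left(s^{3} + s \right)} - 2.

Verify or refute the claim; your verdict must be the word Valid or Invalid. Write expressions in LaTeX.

Valid - differentiating G returns exactly f.

d/ds[G] = - 3 s^{2} \cos{\left(s^{3} + s \right)} - \cos{\left(s^{3} + s \right)}
This equals f(s) exactly, so the claim holds.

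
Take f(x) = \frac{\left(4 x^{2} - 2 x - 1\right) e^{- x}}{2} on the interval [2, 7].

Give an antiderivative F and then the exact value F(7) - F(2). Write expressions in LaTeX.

Recognize the product-rule pattern: f = u'v + uv' with u = - 2 x^{2} - 3 x - \frac{5}{2}, v = e^{- x}, so integration by parts undoes it.
F(x) = \frac{\left(- 4 x^{2} - 6 x - 5\right) e^{- x}}{2} is an antiderivative of f.
Check: d/dx[\frac{\left(- 4 x^{2} - 6 x - 5\right) e^{- x}}{2}] = \frac{\left(4 x^{2} - 2 x - 1\right) e^{- x}}{2} = f(x).
F(7) = - \frac{243}{2 e^{7}}; F(2) = - \frac{33}{2 e^{2}}.
Integral = F(7) - F(2) = - \frac{243}{2 e^{7}} + \frac{33}{2 e^{2}}.

Antiderivative: F(x) = \frac{\left(- 4 x^{2} - 6 x - 5\right) e^{- x}}{2}; value = - \frac{243}{2 e^{7}} + \frac{33}{2 e^{2}}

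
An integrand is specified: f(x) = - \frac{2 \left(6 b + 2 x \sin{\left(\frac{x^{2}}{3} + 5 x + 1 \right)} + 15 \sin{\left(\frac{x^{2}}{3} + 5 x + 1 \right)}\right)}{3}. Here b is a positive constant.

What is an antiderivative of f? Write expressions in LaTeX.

An antiderivative F(x) passes only if d/dx[F] lands on f(x) exactly.
Check: d/dx[- 4 b x + 2 \cos{\left(\frac{x^{2}}{3} + 5 x + 1 \right)}] = - 4 b - \frac{4 x \sin{\left(\frac{x^{2}}{3} + 5 x + 1 \right)}}{3} - 10 \sin{\left(\frac{x^{2}}{3} + 5 x + 1 \right)}, which equals f(x).

An antiderivative is F(x) = - 4 b x + 2 \cos{\left(\frac{x^{2}}{3} + 5 x + 1 \right)}.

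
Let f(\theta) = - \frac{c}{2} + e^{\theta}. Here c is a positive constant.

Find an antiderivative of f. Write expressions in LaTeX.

An antiderivative is F(\theta) = - \frac{c \theta}{2} + e^{\theta}.

Since d/d\theta undoes antidifferentiation here, F'(\theta) = f(\theta) is required of F(\theta).
Check: d/d\theta[- \frac{c \theta}{2} + e^{\theta}] = - \frac{c}{2} + e^{\theta} = f(\theta).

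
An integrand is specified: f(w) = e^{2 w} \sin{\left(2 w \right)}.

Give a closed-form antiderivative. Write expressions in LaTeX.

Check any antiderivative F(w) by computing F'(w) and comparing it with f(w).
Check: d/dw[\frac{\left(\sin{\left(2 w \right)} - \cos{\left(2 w \right)}\right) e^{2 w}}{4}] = e^{2 w} \sin{\left(2 w \right)} = f(w).

An antiderivative is F(w) = \frac{\left(\sin{\left(2 w \right)} - \cos{\left(2 w \right)}\right) e^{2 w}}{4}.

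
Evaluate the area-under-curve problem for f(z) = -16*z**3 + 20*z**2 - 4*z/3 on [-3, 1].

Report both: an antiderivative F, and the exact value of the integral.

Antiderivative: F(z) = -4*z**2*(3*z**2 - 5*z + 1/2)/3; value = 512

Recognize the product-rule pattern: f = u'v + uv' with u = -4*z**2/3, v = 3*z**2 - 5*z + 1/2, so integration by parts undoes it.
F(z) = -4*z**2*(3*z**2 - 5*z + 1/2)/3 is an antiderivative of f.
Check: d/dz[-4*z**2*(3*z**2 - 5*z + 1/2)/3] = -16*z**3 + 20*z**2 - 4*z/3 = f(z).
F(1) = 2; F(-3) = -510.
Integral = F(1) - F(-3) = 512.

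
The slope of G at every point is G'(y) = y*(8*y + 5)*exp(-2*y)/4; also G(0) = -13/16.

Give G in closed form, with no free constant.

G'(y) has the shape u'v + uv' for u = -y**2 - 13*y/8 - 13/16 and v = exp(-2*y) — it is the derivative of the product u*v.
A general antiderivative is (-16*y**2 - 26*y - 13)*exp(-2*y)/16 + C.
The condition gives C = -13/16 - (-13/16) = 0.
So G(y) = (-16*y**2 - 26*y - 13)*exp(-2*y)/16.
Check: d/dy[(-16*y**2 - 26*y - 13)*exp(-2*y)/16] = (8*y**2 + 5*y)*exp(-2*y)/4, which equals G'(y).

G(y) = (-16*y**2 - 26*y - 13)*exp(-2*y)/16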